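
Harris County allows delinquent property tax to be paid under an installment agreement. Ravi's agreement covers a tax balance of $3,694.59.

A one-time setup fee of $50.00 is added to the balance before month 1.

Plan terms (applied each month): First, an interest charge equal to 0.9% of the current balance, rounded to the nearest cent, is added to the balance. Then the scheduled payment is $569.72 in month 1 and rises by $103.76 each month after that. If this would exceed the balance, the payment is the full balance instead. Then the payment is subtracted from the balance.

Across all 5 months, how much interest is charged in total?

$110.46

Month 1: $3,744.59 +$33.70 interest = $3,778.29; pay $569.72 → $3,208.57
Month 2: $3,208.57 +$28.88 interest = $3,237.45; pay $673.48 → $2,563.97
Month 3: $2,563.97 +$23.08 interest = $2,587.05; pay $777.24 → $1,809.81
Month 4: $1,809.81 +$16.29 interest = $1,826.10; pay $881.00 → $945.10
Month 5: $945.10 +$8.51 interest = $953.61; pay $953.61 → $0.00
Total interest: $33.70 + $28.88 + $23.08 + $16.29 + $8.51 = $110.46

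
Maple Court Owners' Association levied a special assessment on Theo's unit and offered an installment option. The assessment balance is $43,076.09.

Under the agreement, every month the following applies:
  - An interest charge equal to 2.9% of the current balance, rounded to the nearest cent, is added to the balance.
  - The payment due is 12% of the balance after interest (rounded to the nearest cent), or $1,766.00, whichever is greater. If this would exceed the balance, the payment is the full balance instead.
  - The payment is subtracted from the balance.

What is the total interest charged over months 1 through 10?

$8,321.03

# | Opening | Interest | Payment | End bal
1 | $43,076.09 | $1,249.21 | $5,319.04 | $39,006.26
2 | $39,006.26 | $1,131.18 | $4,816.49 | $35,320.95
3 | $35,320.95 | $1,024.31 | $4,361.43 | $31,983.83
4 | $31,983.83 | $927.53 | $3,949.36 | $28,962.00
5 | $28,962.00 | $839.90 | $3,576.23 | $26,225.67
6 | $26,225.67 | $760.54 | $3,238.35 | $23,747.86
7 | $23,747.86 | $688.69 | $2,932.39 | $21,504.16
8 | $21,504.16 | $623.62 | $2,655.33 | $19,472.45
9 | $19,472.45 | $564.70 | $2,404.46 | $17,632.69
10 | $17,632.69 | $511.35 | $2,177.28 | $15,966.76
Total interest: $1,249.21 + $1,131.18 + $1,024.31 + $927.53 + $839.90 + $760.54 + $688.69 + $623.62 + $564.70 + $511.35 = $8,321.03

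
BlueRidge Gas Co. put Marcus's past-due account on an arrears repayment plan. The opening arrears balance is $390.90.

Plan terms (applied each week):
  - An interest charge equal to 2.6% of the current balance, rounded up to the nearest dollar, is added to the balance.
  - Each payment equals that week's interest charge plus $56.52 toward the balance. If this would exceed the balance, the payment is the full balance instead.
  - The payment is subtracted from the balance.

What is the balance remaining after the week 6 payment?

$51.78

Week 1: opening $390.90; interest $11.00 → $401.90; payment $67.52; balance $334.38
Week 2: opening $334.38; interest $9.00 → $343.38; payment $65.52; balance $277.86
Week 3: opening $277.86; interest $8.00 → $285.86; payment $64.52; balance $221.34
Week 4: opening $221.34; interest $6.00 → $227.34; payment $62.52; balance $164.82
Week 5: opening $164.82; interest $5.00 → $169.82; payment $61.52; balance $108.30
Week 6: opening $108.30; interest $3.00 → $111.30; payment $59.52; balance $51.78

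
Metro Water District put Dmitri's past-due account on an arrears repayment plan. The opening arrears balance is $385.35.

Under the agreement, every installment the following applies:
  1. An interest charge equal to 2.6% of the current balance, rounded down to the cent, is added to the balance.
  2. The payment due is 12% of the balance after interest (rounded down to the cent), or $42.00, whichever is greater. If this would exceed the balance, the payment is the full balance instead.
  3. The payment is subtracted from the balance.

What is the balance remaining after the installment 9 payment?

$57.96

Installment 1: opening $385.35; interest $10.01 → $395.36; payment $47.44; balance $347.92
Installment 2: opening $347.92; interest $9.04 → $356.96; payment $42.83; balance $314.13
Installment 3: opening $314.13; interest $8.16 → $322.29; payment $42.00; balance $280.29
Installment 4: opening $280.29; interest $7.28 → $287.57; payment $42.00; balance $245.57
Installment 5: opening $245.57; interest $6.38 → $251.95; payment $42.00; balance $209.95
Installment 6: opening $209.95; interest $5.45 → $215.40; payment $42.00; balance $173.40
Installment 7: opening $173.40; interest $4.50 → $177.90; payment $42.00; balance $135.90
Installment 8: opening $135.90; interest $3.53 → $139.43; payment $42.00; balance $97.43
Installment 9: opening $97.43; interest $2.53 → $99.96; payment $42.00; balance $57.96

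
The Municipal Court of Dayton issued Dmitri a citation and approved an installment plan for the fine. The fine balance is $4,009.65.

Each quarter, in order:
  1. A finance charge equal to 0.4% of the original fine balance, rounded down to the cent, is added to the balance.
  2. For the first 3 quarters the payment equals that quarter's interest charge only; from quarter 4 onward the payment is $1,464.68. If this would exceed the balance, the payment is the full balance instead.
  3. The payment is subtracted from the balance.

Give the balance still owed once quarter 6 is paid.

$0.00

# | Opening | Interest | Payment | End bal
1 | $4,009.65 | $16.03 | $16.03 | $4,009.65
2 | $4,009.65 | $16.03 | $16.03 | $4,009.65
3 | $4,009.65 | $16.03 | $16.03 | $4,009.65
4 | $4,009.65 | $16.03 | $1,464.68 | $2,561.00
5 | $2,561.00 | $16.03 | $1,464.68 | $1,112.35
6 | $1,112.35 | $16.03 | $1,128.38 | $0.00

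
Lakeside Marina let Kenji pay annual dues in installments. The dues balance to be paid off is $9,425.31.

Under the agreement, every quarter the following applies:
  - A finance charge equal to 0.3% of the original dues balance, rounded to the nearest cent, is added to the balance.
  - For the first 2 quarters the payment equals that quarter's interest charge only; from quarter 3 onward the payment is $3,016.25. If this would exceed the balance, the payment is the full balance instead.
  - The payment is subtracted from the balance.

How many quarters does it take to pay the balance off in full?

6

# | Opening | Interest | Payment | End bal
1 | $9,425.31 | $28.28 | $28.28 | $9,425.31
2 | $9,425.31 | $28.28 | $28.28 | $9,425.31
3 | $9,425.31 | $28.28 | $3,016.25 | $6,437.34
4 | $6,437.34 | $28.28 | $3,016.25 | $3,449.37
5 | $3,449.37 | $28.28 | $3,016.25 | $461.40
6 | $461.40 | $28.28 | $489.68 | $0.00
Balance reaches $0.00 in quarter 6.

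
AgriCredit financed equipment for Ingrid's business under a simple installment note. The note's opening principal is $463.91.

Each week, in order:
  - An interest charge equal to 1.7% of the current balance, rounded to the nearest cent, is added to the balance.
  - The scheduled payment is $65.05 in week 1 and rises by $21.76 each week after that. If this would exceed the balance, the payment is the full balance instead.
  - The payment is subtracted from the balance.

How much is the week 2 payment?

Week 1: opening $463.91; interest $7.89 → $471.80; payment $65.05; balance $406.75
Week 2: opening $406.75; interest $6.91 → $413.66; payment $86.81; balance $326.85

$86.81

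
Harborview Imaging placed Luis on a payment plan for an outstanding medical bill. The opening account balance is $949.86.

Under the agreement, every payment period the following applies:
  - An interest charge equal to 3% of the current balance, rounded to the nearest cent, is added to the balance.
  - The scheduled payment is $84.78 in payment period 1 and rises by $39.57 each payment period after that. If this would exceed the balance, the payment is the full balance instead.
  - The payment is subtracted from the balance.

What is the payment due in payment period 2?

Payment period 1: opening $949.86; interest $28.50 → $978.36; payment $84.78; balance $893.58
Payment period 2: opening $893.58; interest $26.81 → $920.39; payment $124.35; balance $796.04

$124.35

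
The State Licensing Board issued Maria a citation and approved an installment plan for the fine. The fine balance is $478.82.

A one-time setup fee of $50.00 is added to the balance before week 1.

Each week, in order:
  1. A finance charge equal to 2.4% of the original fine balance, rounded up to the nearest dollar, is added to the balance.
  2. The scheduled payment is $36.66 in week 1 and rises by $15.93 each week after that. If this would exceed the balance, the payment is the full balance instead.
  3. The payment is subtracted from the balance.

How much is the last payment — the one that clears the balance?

Week 1: $528.82 +$12.00 interest = $540.82; pay $36.66 → $504.16
Week 2: $504.16 +$12.00 interest = $516.16; pay $52.59 → $463.57
Week 3: $463.57 +$12.00 interest = $475.57; pay $68.52 → $407.05
Week 4: $407.05 +$12.00 interest = $419.05; pay $84.45 → $334.60
Week 5: $334.60 +$12.00 interest = $346.60; pay $100.38 → $246.22
Week 6: $246.22 +$12.00 interest = $258.22; pay $116.31 → $141.91
Week 7: $141.91 +$12.00 interest = $153.91; pay $132.24 → $21.67
Week 8: $21.67 +$12.00 interest = $33.67; pay $33.67 → $0.00

$33.67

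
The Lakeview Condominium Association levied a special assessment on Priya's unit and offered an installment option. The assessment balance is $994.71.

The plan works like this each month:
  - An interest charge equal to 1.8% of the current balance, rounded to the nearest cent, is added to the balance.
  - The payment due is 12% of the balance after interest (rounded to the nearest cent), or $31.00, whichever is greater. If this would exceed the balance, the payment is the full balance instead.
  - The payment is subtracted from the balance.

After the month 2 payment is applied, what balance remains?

$798.28

Month 1: $994.71 +$17.90 interest = $1,012.61; pay $121.51 → $891.10
Month 2: $891.10 +$16.04 interest = $907.14; pay $108.86 → $798.28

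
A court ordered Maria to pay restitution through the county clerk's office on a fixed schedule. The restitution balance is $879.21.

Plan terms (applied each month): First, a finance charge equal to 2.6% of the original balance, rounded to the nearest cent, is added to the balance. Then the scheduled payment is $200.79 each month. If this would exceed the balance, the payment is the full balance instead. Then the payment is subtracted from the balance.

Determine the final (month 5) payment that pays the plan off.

# | Opening | Interest | Payment | End bal
1 | $879.21 | $22.86 | $200.79 | $701.28
2 | $701.28 | $22.86 | $200.79 | $523.35
3 | $523.35 | $22.86 | $200.79 | $345.42
4 | $345.42 | $22.86 | $200.79 | $167.49
5 | $167.49 | $22.86 | $190.35 | $0.00

$190.35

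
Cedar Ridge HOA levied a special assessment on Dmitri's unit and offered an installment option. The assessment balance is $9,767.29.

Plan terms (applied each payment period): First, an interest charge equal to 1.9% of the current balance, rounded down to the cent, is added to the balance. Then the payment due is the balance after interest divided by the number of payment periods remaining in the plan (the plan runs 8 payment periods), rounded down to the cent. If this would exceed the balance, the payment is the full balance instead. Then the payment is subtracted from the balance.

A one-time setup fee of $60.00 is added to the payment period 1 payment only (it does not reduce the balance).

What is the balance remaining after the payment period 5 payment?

$4,024.17

Payment period 1: $9,767.29 +$185.57 interest = $9,952.86; pay $1,244.10 (+ $60.00 fee) → $8,708.76
Payment period 2: $8,708.76 +$165.46 interest = $8,874.22; pay $1,267.74 → $7,606.48
Payment period 3: $7,606.48 +$144.52 interest = $7,751.00; pay $1,291.83 → $6,459.17
Payment period 4: $6,459.17 +$122.72 interest = $6,581.89; pay $1,316.37 → $5,265.52
Payment period 5: $5,265.52 +$100.04 interest = $5,365.56; pay $1,341.39 → $4,024.17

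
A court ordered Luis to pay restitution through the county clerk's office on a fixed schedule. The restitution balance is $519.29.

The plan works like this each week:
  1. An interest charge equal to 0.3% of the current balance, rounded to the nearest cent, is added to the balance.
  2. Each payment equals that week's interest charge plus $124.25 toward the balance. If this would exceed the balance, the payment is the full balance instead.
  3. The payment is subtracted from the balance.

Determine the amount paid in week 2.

$125.44

Week 1: $519.29 +$1.56 interest = $520.85; pay $125.81 → $395.04
Week 2: $395.04 +$1.19 interest = $396.23; pay $125.44 → $270.79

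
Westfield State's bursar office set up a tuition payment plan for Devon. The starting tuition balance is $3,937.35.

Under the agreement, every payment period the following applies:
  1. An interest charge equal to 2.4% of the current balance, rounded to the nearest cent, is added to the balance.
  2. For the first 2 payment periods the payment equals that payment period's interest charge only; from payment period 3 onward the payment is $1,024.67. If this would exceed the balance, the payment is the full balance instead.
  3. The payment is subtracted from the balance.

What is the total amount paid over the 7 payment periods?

Payment period 1: $3,937.35 +$94.50 interest = $4,031.85; pay $94.50 → $3,937.35
Payment period 2: $3,937.35 +$94.50 interest = $4,031.85; pay $94.50 → $3,937.35
Payment period 3: $3,937.35 +$94.50 interest = $4,031.85; pay $1,024.67 → $3,007.18
Payment period 4: $3,007.18 +$72.17 interest = $3,079.35; pay $1,024.67 → $2,054.68
Payment period 5: $2,054.68 +$49.31 interest = $2,103.99; pay $1,024.67 → $1,079.32
Payment period 6: $1,079.32 +$25.90 interest = $1,105.22; pay $1,024.67 → $80.55
Payment period 7: $80.55 +$1.93 interest = $82.48; pay $82.48 → $0.00
Total paid: $4,370.16

$4,370.16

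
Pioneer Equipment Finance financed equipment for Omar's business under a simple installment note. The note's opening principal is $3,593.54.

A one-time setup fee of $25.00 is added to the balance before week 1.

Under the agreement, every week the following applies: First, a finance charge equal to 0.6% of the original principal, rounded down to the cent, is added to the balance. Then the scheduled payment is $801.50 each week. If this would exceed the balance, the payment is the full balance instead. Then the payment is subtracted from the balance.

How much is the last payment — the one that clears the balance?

Week 1: opening $3,618.54; interest $21.56 → $3,640.10; payment $801.50; balance $2,838.60
Week 2: opening $2,838.60; interest $21.56 → $2,860.16; payment $801.50; balance $2,058.66
Week 3: opening $2,058.66; interest $21.56 → $2,080.22; payment $801.50; balance $1,278.72
Week 4: opening $1,278.72; interest $21.56 → $1,300.28; payment $801.50; balance $498.78
Week 5: opening $498.78; interest $21.56 → $520.34; payment $520.34; balance $0.00

$520.34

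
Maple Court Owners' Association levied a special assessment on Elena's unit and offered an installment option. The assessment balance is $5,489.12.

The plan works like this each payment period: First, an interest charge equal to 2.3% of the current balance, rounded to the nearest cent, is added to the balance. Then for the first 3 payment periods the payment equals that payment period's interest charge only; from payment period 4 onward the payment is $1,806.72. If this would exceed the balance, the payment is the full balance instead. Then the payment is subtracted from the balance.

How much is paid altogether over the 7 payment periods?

Payment period 1: $5,489.12 +$126.25 interest = $5,615.37; pay $126.25 → $5,489.12
Payment period 2: $5,489.12 +$126.25 interest = $5,615.37; pay $126.25 → $5,489.12
Payment period 3: $5,489.12 +$126.25 interest = $5,615.37; pay $126.25 → $5,489.12
Payment period 4: $5,489.12 +$126.25 interest = $5,615.37; pay $1,806.72 → $3,808.65
Payment period 5: $3,808.65 +$87.60 interest = $3,896.25; pay $1,806.72 → $2,089.53
Payment period 6: $2,089.53 +$48.06 interest = $2,137.59; pay $1,806.72 → $330.87
Payment period 7: $330.87 +$7.61 interest = $338.48; pay $338.48 → $0.00
Total paid: $6,137.39

$6,137.39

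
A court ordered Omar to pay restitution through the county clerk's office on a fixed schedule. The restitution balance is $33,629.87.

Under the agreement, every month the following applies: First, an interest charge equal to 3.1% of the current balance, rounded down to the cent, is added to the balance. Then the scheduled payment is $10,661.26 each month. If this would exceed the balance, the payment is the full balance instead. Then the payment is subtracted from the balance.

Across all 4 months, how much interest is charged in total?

Month 1: opening $33,629.87; interest $1,042.52 → $34,672.39; payment $10,661.26; balance $24,011.13
Month 2: opening $24,011.13; interest $744.34 → $24,755.47; payment $10,661.26; balance $14,094.21
Month 3: opening $14,094.21; interest $436.92 → $14,531.13; payment $10,661.26; balance $3,869.87
Month 4: opening $3,869.87; interest $119.96 → $3,989.83; payment $3,989.83; balance $0.00
Total interest: $1,042.52 + $744.34 + $436.92 + $119.96 = $2,343.74

$2,343.74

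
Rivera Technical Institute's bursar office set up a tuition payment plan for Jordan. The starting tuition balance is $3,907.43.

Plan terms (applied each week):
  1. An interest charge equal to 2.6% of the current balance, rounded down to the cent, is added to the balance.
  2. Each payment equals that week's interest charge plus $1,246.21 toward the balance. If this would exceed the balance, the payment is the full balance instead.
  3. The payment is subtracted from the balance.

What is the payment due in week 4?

$173.18

Week 1: $3,907.43 +$101.59 interest = $4,009.02; pay $1,347.80 → $2,661.22
Week 2: $2,661.22 +$69.19 interest = $2,730.41; pay $1,315.40 → $1,415.01
Week 3: $1,415.01 +$36.79 interest = $1,451.80; pay $1,283.00 → $168.80
Week 4: $168.80 +$4.38 interest = $173.18; pay $173.18 → $0.00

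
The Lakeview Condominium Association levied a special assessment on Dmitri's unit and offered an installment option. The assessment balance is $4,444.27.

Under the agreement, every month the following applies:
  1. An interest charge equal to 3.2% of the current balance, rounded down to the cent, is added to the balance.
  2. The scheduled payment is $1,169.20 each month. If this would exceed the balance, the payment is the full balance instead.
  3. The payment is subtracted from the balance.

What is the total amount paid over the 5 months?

Month 1: opening $4,444.27; interest $142.21 → $4,586.48; payment $1,169.20; balance $3,417.28
Month 2: opening $3,417.28; interest $109.35 → $3,526.63; payment $1,169.20; balance $2,357.43
Month 3: opening $2,357.43; interest $75.43 → $2,432.86; payment $1,169.20; balance $1,263.66
Month 4: opening $1,263.66; interest $40.43 → $1,304.09; payment $1,169.20; balance $134.89
Month 5: opening $134.89; interest $4.31 → $139.20; payment $139.20; balance $0.00
Total paid: $4,816.00

$4,816.00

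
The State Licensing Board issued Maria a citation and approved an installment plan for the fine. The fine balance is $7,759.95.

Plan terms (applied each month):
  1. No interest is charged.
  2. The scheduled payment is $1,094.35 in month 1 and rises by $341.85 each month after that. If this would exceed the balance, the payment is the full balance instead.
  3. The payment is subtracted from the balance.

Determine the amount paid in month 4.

Month 1: opening $7,759.95; payment $1,094.35; balance $6,665.60
Month 2: opening $6,665.60; payment $1,436.20; balance $5,229.40
Month 3: opening $5,229.40; payment $1,778.05; balance $3,451.35
Month 4: opening $3,451.35; payment $2,119.90; balance $1,331.45

$2,119.90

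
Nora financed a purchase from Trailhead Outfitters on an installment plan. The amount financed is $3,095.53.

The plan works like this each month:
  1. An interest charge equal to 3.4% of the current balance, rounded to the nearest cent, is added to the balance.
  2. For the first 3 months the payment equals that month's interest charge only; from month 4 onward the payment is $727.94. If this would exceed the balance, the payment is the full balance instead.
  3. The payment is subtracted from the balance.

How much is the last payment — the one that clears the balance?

$490.98

# | Opening | Interest | Payment | End bal
1 | $3,095.53 | $105.25 | $105.25 | $3,095.53
2 | $3,095.53 | $105.25 | $105.25 | $3,095.53
3 | $3,095.53 | $105.25 | $105.25 | $3,095.53
4 | $3,095.53 | $105.25 | $727.94 | $2,472.84
5 | $2,472.84 | $84.08 | $727.94 | $1,828.98
6 | $1,828.98 | $62.19 | $727.94 | $1,163.23
7 | $1,163.23 | $39.55 | $727.94 | $474.84
8 | $474.84 | $16.14 | $490.98 | $0.00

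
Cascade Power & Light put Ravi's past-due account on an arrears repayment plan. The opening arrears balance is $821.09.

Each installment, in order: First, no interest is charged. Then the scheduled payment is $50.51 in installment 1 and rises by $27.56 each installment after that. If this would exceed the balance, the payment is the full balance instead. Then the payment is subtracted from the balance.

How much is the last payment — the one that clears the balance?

$104.63

Installment 1: $821.09 − $50.51 → $770.58
Installment 2: $770.58 − $78.07 → $692.51
Installment 3: $692.51 − $105.63 → $586.88
Installment 4: $586.88 − $133.19 → $453.69
Installment 5: $453.69 − $160.75 → $292.94
Installment 6: $292.94 − $188.31 → $104.63
Installment 7: $104.63 − $104.63 → $0.00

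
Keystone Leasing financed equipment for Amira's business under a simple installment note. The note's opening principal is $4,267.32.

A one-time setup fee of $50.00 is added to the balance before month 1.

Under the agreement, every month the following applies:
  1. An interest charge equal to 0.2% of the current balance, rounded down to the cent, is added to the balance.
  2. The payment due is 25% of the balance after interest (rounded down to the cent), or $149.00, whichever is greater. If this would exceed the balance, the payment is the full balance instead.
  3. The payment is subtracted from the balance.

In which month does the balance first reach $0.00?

11

Month 1: $4,317.32 +$8.63 interest = $4,325.95; pay $1,081.48 → $3,244.47
Month 2: $3,244.47 +$6.48 interest = $3,250.95; pay $812.73 → $2,438.22
Month 3: $2,438.22 +$4.87 interest = $2,443.09; pay $610.77 → $1,832.32
Month 4: $1,832.32 +$3.66 interest = $1,835.98; pay $458.99 → $1,376.99
Month 5: $1,376.99 +$2.75 interest = $1,379.74; pay $344.93 → $1,034.81
Month 6: $1,034.81 +$2.06 interest = $1,036.87; pay $259.21 → $777.66
Month 7: $777.66 +$1.55 interest = $779.21; pay $194.80 → $584.41
Month 8: $584.41 +$1.16 interest = $585.57; pay $149.00 → $436.57
Month 9: $436.57 +$0.87 interest = $437.44; pay $149.00 → $288.44
Month 10: $288.44 +$0.57 interest = $289.01; pay $149.00 → $140.01
Month 11: $140.01 +$0.28 interest = $140.29; pay $140.29 → $0.00
Balance reaches $0.00 in month 11.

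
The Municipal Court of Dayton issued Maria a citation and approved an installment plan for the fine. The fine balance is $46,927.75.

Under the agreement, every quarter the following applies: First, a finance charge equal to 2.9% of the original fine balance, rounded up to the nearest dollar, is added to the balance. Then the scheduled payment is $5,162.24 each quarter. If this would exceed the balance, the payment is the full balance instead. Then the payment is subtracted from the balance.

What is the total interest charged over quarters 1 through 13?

$17,693.00

Quarter 1: opening $46,927.75; interest $1,361.00 → $48,288.75; payment $5,162.24; balance $43,126.51
Quarter 2: opening $43,126.51; interest $1,361.00 → $44,487.51; payment $5,162.24; balance $39,325.27
Quarter 3: opening $39,325.27; interest $1,361.00 → $40,686.27; payment $5,162.24; balance $35,524.03
Quarter 4: opening $35,524.03; interest $1,361.00 → $36,885.03; payment $5,162.24; balance $31,722.79
Quarter 5: opening $31,722.79; interest $1,361.00 → $33,083.79; payment $5,162.24; balance $27,921.55
Quarter 6: opening $27,921.55; interest $1,361.00 → $29,282.55; payment $5,162.24; balance $24,120.31
Quarter 7: opening $24,120.31; interest $1,361.00 → $25,481.31; payment $5,162.24; balance $20,319.07
Quarter 8: opening $20,319.07; interest $1,361.00 → $21,680.07; payment $5,162.24; balance $16,517.83
Quarter 9: opening $16,517.83; interest $1,361.00 → $17,878.83; payment $5,162.24; balance $12,716.59
Quarter 10: opening $12,716.59; interest $1,361.00 → $14,077.59; payment $5,162.24; balance $8,915.35
Quarter 11: opening $8,915.35; interest $1,361.00 → $10,276.35; payment $5,162.24; balance $5,114.11
Quarter 12: opening $5,114.11; interest $1,361.00 → $6,475.11; payment $5,162.24; balance $1,312.87
Quarter 13: opening $1,312.87; interest $1,361.00 → $2,673.87; payment $2,673.87; balance $0.00
Total interest: $1,361.00 + $1,361.00 + $1,361.00 + $1,361.00 + $1,361.00 + $1,361.00 + $1,361.00 + $1,361.00 + $1,361.00 + $1,361.00 + $1,361.00 + $1,361.00 + $1,361.00 = $17,693.00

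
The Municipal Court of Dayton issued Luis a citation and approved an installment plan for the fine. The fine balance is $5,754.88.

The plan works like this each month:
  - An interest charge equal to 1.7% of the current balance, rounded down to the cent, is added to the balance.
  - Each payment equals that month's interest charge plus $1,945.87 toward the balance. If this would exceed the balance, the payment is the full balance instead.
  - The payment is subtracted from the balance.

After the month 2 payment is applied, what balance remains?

$1,863.14

# | Opening | Interest | Payment | End bal
1 | $5,754.88 | $97.83 | $2,043.70 | $3,809.01
2 | $3,809.01 | $64.75 | $2,010.62 | $1,863.14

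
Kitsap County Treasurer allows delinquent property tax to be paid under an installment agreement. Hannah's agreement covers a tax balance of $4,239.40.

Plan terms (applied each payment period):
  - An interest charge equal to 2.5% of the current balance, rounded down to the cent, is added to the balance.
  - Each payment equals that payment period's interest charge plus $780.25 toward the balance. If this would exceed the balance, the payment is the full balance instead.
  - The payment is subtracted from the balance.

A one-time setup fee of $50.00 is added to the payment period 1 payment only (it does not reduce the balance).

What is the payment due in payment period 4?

$827.71

Payment period 1: $4,239.40 +$105.98 interest = $4,345.38; pay $886.23 (+ $50.00 fee) → $3,459.15
Payment period 2: $3,459.15 +$86.47 interest = $3,545.62; pay $866.72 → $2,678.90
Payment period 3: $2,678.90 +$66.97 interest = $2,745.87; pay $847.22 → $1,898.65
Payment period 4: $1,898.65 +$47.46 interest = $1,946.11; pay $827.71 → $1,118.40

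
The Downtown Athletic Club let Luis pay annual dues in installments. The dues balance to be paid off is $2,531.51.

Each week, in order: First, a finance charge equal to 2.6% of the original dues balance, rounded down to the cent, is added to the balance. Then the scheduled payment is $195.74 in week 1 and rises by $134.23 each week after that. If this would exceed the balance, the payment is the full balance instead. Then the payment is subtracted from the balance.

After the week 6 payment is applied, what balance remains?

Week 1: $2,531.51 +$65.81 interest = $2,597.32; pay $195.74 → $2,401.58
Week 2: $2,401.58 +$65.81 interest = $2,467.39; pay $329.97 → $2,137.42
Week 3: $2,137.42 +$65.81 interest = $2,203.23; pay $464.20 → $1,739.03
Week 4: $1,739.03 +$65.81 interest = $1,804.84; pay $598.43 → $1,206.41
Week 5: $1,206.41 +$65.81 interest = $1,272.22; pay $732.66 → $539.56
Week 6: $539.56 +$65.81 interest = $605.37; pay $605.37 → $0.00

$0.00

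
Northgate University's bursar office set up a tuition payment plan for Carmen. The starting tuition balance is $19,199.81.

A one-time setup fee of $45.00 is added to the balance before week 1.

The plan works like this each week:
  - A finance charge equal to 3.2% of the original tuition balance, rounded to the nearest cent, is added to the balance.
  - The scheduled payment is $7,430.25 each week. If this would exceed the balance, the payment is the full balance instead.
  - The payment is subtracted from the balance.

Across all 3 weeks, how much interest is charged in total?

Week 1: opening $19,244.81; interest $614.39 → $19,859.20; payment $7,430.25; balance $12,428.95
Week 2: opening $12,428.95; interest $614.39 → $13,043.34; payment $7,430.25; balance $5,613.09
Week 3: opening $5,613.09; interest $614.39 → $6,227.48; payment $6,227.48; balance $0.00
Total interest: $614.39 + $614.39 + $614.39 = $1,843.17

$1,843.17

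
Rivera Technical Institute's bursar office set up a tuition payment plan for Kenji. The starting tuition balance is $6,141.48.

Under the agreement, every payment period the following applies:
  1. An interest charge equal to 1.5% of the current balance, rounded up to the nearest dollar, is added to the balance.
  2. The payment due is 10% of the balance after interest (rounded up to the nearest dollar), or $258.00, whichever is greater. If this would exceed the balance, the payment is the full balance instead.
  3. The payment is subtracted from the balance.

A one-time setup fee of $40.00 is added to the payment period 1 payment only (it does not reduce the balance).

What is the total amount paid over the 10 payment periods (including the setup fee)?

Payment period 1: opening $6,141.48; interest $93.00 → $6,234.48; payment $624.00 (+ $40.00 fee); balance $5,610.48
Payment period 2: opening $5,610.48; interest $85.00 → $5,695.48; payment $570.00; balance $5,125.48
Payment period 3: opening $5,125.48; interest $77.00 → $5,202.48; payment $521.00; balance $4,681.48
Payment period 4: opening $4,681.48; interest $71.00 → $4,752.48; payment $476.00; balance $4,276.48
Payment period 5: opening $4,276.48; interest $65.00 → $4,341.48; payment $435.00; balance $3,906.48
Payment period 6: opening $3,906.48; interest $59.00 → $3,965.48; payment $397.00; balance $3,568.48
Payment period 7: opening $3,568.48; interest $54.00 → $3,622.48; payment $363.00; balance $3,259.48
Payment period 8: opening $3,259.48; interest $49.00 → $3,308.48; payment $331.00; balance $2,977.48
Payment period 9: opening $2,977.48; interest $45.00 → $3,022.48; payment $303.00; balance $2,719.48
Payment period 10: opening $2,719.48; interest $41.00 → $2,760.48; payment $277.00; balance $2,483.48
Total paid: $4,337.00

$4,337.00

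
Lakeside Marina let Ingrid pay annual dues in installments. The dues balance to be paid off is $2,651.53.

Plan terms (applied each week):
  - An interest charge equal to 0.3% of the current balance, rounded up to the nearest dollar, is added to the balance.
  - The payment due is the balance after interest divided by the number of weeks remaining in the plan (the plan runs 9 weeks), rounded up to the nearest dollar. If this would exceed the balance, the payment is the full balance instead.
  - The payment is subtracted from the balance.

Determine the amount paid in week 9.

Week 1: $2,651.53 +$8.00 interest = $2,659.53; pay $296.00 → $2,363.53
Week 2: $2,363.53 +$8.00 interest = $2,371.53; pay $297.00 → $2,074.53
Week 3: $2,074.53 +$7.00 interest = $2,081.53; pay $298.00 → $1,783.53
Week 4: $1,783.53 +$6.00 interest = $1,789.53; pay $299.00 → $1,490.53
Week 5: $1,490.53 +$5.00 interest = $1,495.53; pay $300.00 → $1,195.53
Week 6: $1,195.53 +$4.00 interest = $1,199.53; pay $300.00 → $899.53
Week 7: $899.53 +$3.00 interest = $902.53; pay $301.00 → $601.53
Week 8: $601.53 +$2.00 interest = $603.53; pay $302.00 → $301.53
Week 9: $301.53 +$1.00 interest = $302.53; pay $302.53 → $0.00

$302.53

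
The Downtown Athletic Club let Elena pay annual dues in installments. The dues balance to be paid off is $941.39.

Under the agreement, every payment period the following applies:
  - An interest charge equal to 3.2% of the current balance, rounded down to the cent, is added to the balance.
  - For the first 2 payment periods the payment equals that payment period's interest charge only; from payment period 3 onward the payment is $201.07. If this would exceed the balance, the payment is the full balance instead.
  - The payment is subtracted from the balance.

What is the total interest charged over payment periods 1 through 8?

$155.31

Payment period 1: opening $941.39; interest $30.12 → $971.51; payment $30.12; balance $941.39
Payment period 2: opening $941.39; interest $30.12 → $971.51; payment $30.12; balance $941.39
Payment period 3: opening $941.39; interest $30.12 → $971.51; payment $201.07; balance $770.44
Payment period 4: opening $770.44; interest $24.65 → $795.09; payment $201.07; balance $594.02
Payment period 5: opening $594.02; interest $19.00 → $613.02; payment $201.07; balance $411.95
Payment period 6: opening $411.95; interest $13.18 → $425.13; payment $201.07; balance $224.06
Payment period 7: opening $224.06; interest $7.16 → $231.22; payment $201.07; balance $30.15
Payment period 8: opening $30.15; interest $0.96 → $31.11; payment $31.11; balance $0.00
Total interest: $30.12 + $30.12 + $30.12 + $24.65 + $19.00 + $13.18 + $7.16 + $0.96 = $155.31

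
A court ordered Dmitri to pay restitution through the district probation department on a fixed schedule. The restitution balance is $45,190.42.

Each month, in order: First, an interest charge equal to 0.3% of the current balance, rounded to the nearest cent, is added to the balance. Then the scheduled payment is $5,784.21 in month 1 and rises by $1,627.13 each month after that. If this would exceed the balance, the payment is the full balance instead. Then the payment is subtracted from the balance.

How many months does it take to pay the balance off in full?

Month 1: opening $45,190.42; interest $135.57 → $45,325.99; payment $5,784.21; balance $39,541.78
Month 2: opening $39,541.78; interest $118.63 → $39,660.41; payment $7,411.34; balance $32,249.07
Month 3: opening $32,249.07; interest $96.75 → $32,345.82; payment $9,038.47; balance $23,307.35
Month 4: opening $23,307.35; interest $69.92 → $23,377.27; payment $10,665.60; balance $12,711.67
Month 5: opening $12,711.67; interest $38.14 → $12,749.81; payment $12,292.73; balance $457.08
Month 6: opening $457.08; interest $1.37 → $458.45; payment $458.45; balance $0.00
Balance reaches $0.00 in month 6.

6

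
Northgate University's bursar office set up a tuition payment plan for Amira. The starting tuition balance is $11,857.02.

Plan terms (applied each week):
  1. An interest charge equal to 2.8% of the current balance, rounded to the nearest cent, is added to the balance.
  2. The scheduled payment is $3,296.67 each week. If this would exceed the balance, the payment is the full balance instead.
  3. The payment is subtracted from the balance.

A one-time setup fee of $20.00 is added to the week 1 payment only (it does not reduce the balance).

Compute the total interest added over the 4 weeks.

$820.57

Week 1: $11,857.02 +$332.00 interest = $12,189.02; pay $3,296.67 (+ $20.00 fee) → $8,892.35
Week 2: $8,892.35 +$248.99 interest = $9,141.34; pay $3,296.67 → $5,844.67
Week 3: $5,844.67 +$163.65 interest = $6,008.32; pay $3,296.67 → $2,711.65
Week 4: $2,711.65 +$75.93 interest = $2,787.58; pay $2,787.58 → $0.00
Total interest: $332.00 + $248.99 + $163.65 + $75.93 = $820.57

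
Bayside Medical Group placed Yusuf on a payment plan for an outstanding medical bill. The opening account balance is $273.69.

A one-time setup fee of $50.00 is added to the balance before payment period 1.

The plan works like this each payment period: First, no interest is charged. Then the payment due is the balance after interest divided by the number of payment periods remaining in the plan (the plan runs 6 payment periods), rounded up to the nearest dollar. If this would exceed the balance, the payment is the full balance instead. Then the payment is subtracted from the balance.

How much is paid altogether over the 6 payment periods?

$323.69

Payment period 1: opening $323.69; payment $54.00; balance $269.69
Payment period 2: opening $269.69; payment $54.00; balance $215.69
Payment period 3: opening $215.69; payment $54.00; balance $161.69
Payment period 4: opening $161.69; payment $54.00; balance $107.69
Payment period 5: opening $107.69; payment $54.00; balance $53.69
Payment period 6: opening $53.69; payment $53.69; balance $0.00
Total paid: $323.69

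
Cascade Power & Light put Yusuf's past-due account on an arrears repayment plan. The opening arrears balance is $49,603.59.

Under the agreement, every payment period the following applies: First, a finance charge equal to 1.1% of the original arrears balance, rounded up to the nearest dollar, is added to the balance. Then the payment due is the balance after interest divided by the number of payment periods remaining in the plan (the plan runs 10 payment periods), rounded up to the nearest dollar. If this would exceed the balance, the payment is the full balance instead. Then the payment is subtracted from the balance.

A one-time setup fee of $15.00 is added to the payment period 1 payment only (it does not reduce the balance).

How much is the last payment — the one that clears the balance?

Payment period 1: $49,603.59 +$546.00 interest = $50,149.59; pay $5,015.00 (+ $15.00 fee) → $45,134.59
Payment period 2: $45,134.59 +$546.00 interest = $45,680.59; pay $5,076.00 → $40,604.59
Payment period 3: $40,604.59 +$546.00 interest = $41,150.59; pay $5,144.00 → $36,006.59
Payment period 4: $36,006.59 +$546.00 interest = $36,552.59; pay $5,222.00 → $31,330.59
Payment period 5: $31,330.59 +$546.00 interest = $31,876.59; pay $5,313.00 → $26,563.59
Payment period 6: $26,563.59 +$546.00 interest = $27,109.59; pay $5,422.00 → $21,687.59
Payment period 7: $21,687.59 +$546.00 interest = $22,233.59; pay $5,559.00 → $16,674.59
Payment period 8: $16,674.59 +$546.00 interest = $17,220.59; pay $5,741.00 → $11,479.59
Payment period 9: $11,479.59 +$546.00 interest = $12,025.59; pay $6,013.00 → $6,012.59
Payment period 10: $6,012.59 +$546.00 interest = $6,558.59; pay $6,558.59 → $0.00

$6,558.59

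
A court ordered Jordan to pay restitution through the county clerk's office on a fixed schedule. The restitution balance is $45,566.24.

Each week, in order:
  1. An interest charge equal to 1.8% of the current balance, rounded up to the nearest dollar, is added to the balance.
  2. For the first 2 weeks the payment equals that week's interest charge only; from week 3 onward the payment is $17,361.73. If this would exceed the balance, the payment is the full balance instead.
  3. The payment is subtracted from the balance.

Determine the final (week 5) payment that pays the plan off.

$12,406.78

Week 1: opening $45,566.24; interest $821.00 → $46,387.24; payment $821.00; balance $45,566.24
Week 2: opening $45,566.24; interest $821.00 → $46,387.24; payment $821.00; balance $45,566.24
Week 3: opening $45,566.24; interest $821.00 → $46,387.24; payment $17,361.73; balance $29,025.51
Week 4: opening $29,025.51; interest $523.00 → $29,548.51; payment $17,361.73; balance $12,186.78
Week 5: opening $12,186.78; interest $220.00 → $12,406.78; payment $12,406.78; balance $0.00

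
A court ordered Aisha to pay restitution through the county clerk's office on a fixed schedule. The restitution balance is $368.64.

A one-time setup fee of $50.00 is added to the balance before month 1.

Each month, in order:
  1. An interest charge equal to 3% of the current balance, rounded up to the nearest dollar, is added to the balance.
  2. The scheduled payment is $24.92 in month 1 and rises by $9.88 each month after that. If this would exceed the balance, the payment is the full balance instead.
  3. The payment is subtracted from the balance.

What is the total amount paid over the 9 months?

# | Opening | Interest | Payment | End bal
1 | $418.64 | $13.00 | $24.92 | $406.72
2 | $406.72 | $13.00 | $34.80 | $384.92
3 | $384.92 | $12.00 | $44.68 | $352.24
4 | $352.24 | $11.00 | $54.56 | $308.68
5 | $308.68 | $10.00 | $64.44 | $254.24
6 | $254.24 | $8.00 | $74.32 | $187.92
7 | $187.92 | $6.00 | $84.20 | $109.72
8 | $109.72 | $4.00 | $94.08 | $19.64
9 | $19.64 | $1.00 | $20.64 | $0.00
Total paid: $496.64

$496.64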